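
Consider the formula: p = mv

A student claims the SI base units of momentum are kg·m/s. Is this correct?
Units of each symbol in p = mv:
  m (mass): kg
  v (velocity): m/s

Multiplying the contributions: [kg] · [m/s]
Adding exponents of each base unit: kg: 1, m: 1, s: -1
SI base units of momentum: kg·m/s

The claimed units kg·m/s match the derived units, so the claim is correct.

Answer: Yes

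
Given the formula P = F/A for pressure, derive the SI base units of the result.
Units of each symbol in P = F/A:
  F (force): kg·m/s²
  A (area): m²  → in the denominator, contributes 1/m²

Multiplying the contributions: [kg·m/s²] · [1/m²]
Adding exponents of each base unit: kg: 1, m: -1, s: -2
SI base units of pressure: kg/(m·s²)

Answer: kg/(m·s²)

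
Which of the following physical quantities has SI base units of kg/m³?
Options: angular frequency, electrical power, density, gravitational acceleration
Checking the SI base units of each option:
  angular frequency (ω = 2πf): 1/s  ✗
  electrical power (P = IV): kg·m²/s³  ✗
  density (ρ = m/V): kg/m³  ✓ matches
  gravitational acceleration (g = GM/r²): m/s²  ✗

Only density has units kg/m³.

Answer: density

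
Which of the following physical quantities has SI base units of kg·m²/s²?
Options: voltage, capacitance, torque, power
Checking the SI base units of each option:
  voltage (V = IR): kg·m²/(s³·A)  ✗
  capacitance (C = Q/V): s⁴·A²/(kg·m²)  ✗
  torque (τ = Fr): kg·m²/s²  ✓ matches
  power (P = W/t): kg·m²/s³  ✗

Only torque has units kg·m²/s².

Answer: torque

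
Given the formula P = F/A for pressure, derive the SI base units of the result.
Units of each symbol in P = F/A:
  F (force): kg·m/s²
  A (area): m²  → in the denominator, contributes 1/m²

Multiplying the contributions: [kg·m/s²] · [1/m²]
Adding exponents of each base unit: kg: 1, m: -1, s: -2
SI base units of pressure: kg/(m·s²)

Answer: kg/(m·s²)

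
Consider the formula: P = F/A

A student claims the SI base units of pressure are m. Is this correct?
Units of each symbol in P = F/A:
  F (force): kg·m/s²
  A (area): m²  → in the denominator, contributes 1/m²

Multiplying the contributions: [kg·m/s²] · [1/m²]
Adding exponents of each base unit: kg: 1, m: -1, s: -2
SI base units of pressure: kg/(m·s²)

The claimed units m (exponents m: 1) do not match the derived units kg/(m·s²) (exponents kg: 1, m: -1, s: -2), so the claim is incorrect.

Answer: No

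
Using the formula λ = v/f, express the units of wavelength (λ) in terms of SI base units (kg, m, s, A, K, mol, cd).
Units of each symbol in λ = v/f:
  v (wave speed): m/s
  f (frequency): 1/s  → in the denominator, contributes s

Multiplying the contributions: [m/s] · [s]
Adding exponents of each base unit: m: 1
SI base units of wavelength: m

Answer: m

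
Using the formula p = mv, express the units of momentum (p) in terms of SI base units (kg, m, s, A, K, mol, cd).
Units of each symbol in p = mv:
  m (mass): kg
  v (velocity): m/s

Multiplying the contributions: [kg] · [m/s]
Adding exponents of each base unit: kg: 1, m: 1, s: -1
SI base units of momentum: kg·m/s

Answer: kg·m/s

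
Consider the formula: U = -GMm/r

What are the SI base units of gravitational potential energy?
Units of each symbol in U = -GMm/r:
  G (gravitational constant): m³/(kg·s²)
  M (mass): kg
  m (mass): kg
  r (distance): m  → in the denominator, contributes 1/m
  The minus sign does not affect the units.

Multiplying the contributions: [m³/(kg·s²)] · [kg] · [kg] · [1/m]
Adding exponents of each base unit: kg: 1, m: 2, s: -2
SI base units of gravitational potential energy: kg·m²/s²

Answer: kg·m²/s²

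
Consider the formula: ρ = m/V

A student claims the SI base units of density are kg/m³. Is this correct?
Units of each symbol in ρ = m/V:
  m (mass): kg
  V (volume): m³  → in the denominator, contributes 1/m³

Multiplying the contributions: [kg] · [1/m³]
Adding exponents of each base unit: kg: 1, m: -3
SI base units of density: kg/m³

The claimed units kg/m³ match the derived units, so the claim is correct.

Answer: Yes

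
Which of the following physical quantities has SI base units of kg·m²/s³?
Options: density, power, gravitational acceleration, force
Checking the SI base units of each option:
  density (ρ = m/V): kg/m³  ✗
  power (P = W/t): kg·m²/s³  ✓ matches
  gravitational acceleration (g = GM/r²): m/s²  ✗
  force (F = ma): kg·m/s²  ✗

Only power has units kg·m²/s³.

Answer: power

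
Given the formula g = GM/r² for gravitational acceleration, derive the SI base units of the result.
Units of each symbol in g = GM/r²:
  G (gravitational constant): m³/(kg·s²)
  M (mass): kg
  r (distance): m  → to the power 2 in the denominator, contributes 1/m²

Multiplying the contributions: [m³/(kg·s²)] · [kg] · [1/m²]
Adding exponents of each base unit: m: 1, s: -2
SI base units of gravitational acceleration: m/s²

Answer: m/s²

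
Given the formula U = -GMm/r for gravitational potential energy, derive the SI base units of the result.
Units of each symbol in U = -GMm/r:
  G (gravitational constant): m³/(kg·s²)
  M (mass): kg
  m (mass): kg
  r (distance): m  → in the denominator, contributes 1/m
  The minus sign does not affect the units.

Multiplying the contributions: [m³/(kg·s²)] · [kg] · [kg] · [1/m]
Adding exponents of each base unit: kg: 1, m: 2, s: -2
SI base units of gravitational potential energy: kg·m²/s²

Answer: kg·m²/s²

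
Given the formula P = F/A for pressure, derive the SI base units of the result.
Units of each symbol in P = F/A:
  F (force): kg·m/s²
  A (area): m²  → in the denominator, contributes 1/m²

Multiplying the contributions: [kg·m/s²] · [1/m²]
Adding exponents of each base unit: kg: 1, m: -1, s: -2
SI base units of pressure: kg/(m·s²)

Answer: kg/(m·s²)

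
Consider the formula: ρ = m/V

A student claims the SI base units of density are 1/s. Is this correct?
Units of each symbol in ρ = m/V:
  m (mass): kg
  V (volume): m³  → in the denominator, contributes 1/m³

Multiplying the contributions: [kg] · [1/m³]
Adding exponents of each base unit: kg: 1, m: -3
SI base units of density: kg/m³

The claimed units 1/s (exponents s: -1) do not match the derived units kg/m³ (exponents kg: 1, m: -3), so the claim is incorrect.

Answer: No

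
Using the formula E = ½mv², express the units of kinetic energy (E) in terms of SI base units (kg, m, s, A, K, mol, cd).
Units of each symbol in E = ½mv²:
  m (mass): kg
  v (speed): m/s  → to the power 2, contributes m²/s²
  The factor ½ is dimensionless.

Multiplying the contributions: [kg] · [m²/s²]
Adding exponents of each base unit: kg: 1, m: 2, s: -2
SI base units of kinetic energy: kg·m²/s²

Answer: kg·m²/s²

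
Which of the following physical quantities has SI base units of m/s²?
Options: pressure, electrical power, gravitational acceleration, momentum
Checking the SI base units of each option:
  pressure (P = F/A): kg/(m·s²)  ✗
  electrical power (P = IV): kg·m²/s³  ✗
  gravitational acceleration (g = GM/r²): m/s²  ✓ matches
  momentum (p = mv): kg·m/s  ✗

Only gravitational acceleration has units m/s².

Answer: gravitational acceleration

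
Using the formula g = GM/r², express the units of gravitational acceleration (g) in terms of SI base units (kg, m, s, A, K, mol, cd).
Units of each symbol in g = GM/r²:
  G (gravitational constant): m³/(kg·s²)
  M (mass): kg
  r (distance): m  → to the power 2 in the denominator, contributes 1/m²

Multiplying the contributions: [m³/(kg·s²)] · [kg] · [1/m²]
Adding exponents of each base unit: m: 1, s: -2
SI base units of gravitational acceleration: m/s²

Answer: m/s²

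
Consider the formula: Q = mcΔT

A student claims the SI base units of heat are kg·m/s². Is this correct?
Units of each symbol in Q = mcΔT:
  m (mass): kg
  c (specific heat capacity, in J/(kg·K)): m²/(s²·K)
  ΔT (temperature change): K

Multiplying the contributions: [kg] · [m²/(s²·K)] · [K]
Adding exponents of each base unit: kg: 1, m: 2, s: -2
SI base units of heat: kg·m²/s²

The claimed units kg·m/s² (exponents kg: 1, m: 1, s: -2) do not match the derived units kg·m²/s² (exponents kg: 1, m: 2, s: -2), so the claim is incorrect.

Answer: No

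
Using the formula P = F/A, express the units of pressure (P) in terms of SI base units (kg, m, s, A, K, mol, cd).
Units of each symbol in P = F/A:
  F (force): kg·m/s²
  A (area): m²  → in the denominator, contributes 1/m²

Multiplying the contributions: [kg·m/s²] · [1/m²]
Adding exponents of each base unit: kg: 1, m: -1, s: -2
SI base units of pressure: kg/(m·s²)

Answer: kg/(m·s²)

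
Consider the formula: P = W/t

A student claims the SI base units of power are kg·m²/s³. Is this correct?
Units of each symbol in P = W/t:
  W (work): kg·m²/s²
  t (time): s  → in the denominator, contributes 1/s

Multiplying the contributions: [kg·m²/s²] · [1/s]
Adding exponents of each base unit: kg: 1, m: 2, s: -3
SI base units of power: kg·m²/s³

The claimed units kg·m²/s³ match the derived units, so the claim is correct.

Answer: Yes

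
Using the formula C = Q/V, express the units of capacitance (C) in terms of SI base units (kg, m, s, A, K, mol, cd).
Units of each symbol in C = Q/V:
  Q (charge, in coulombs): s·A
  V (voltage, in volts): kg·m²/(s³·A)  → in the denominator, contributes s³·A/(kg·m²)

Multiplying the contributions: [s·A] · [s³·A/(kg·m²)]
Adding exponents of each base unit: kg: -1, m: -2, s: 4, A: 2
SI base units of capacitance: s⁴·A²/(kg·m²)

Answer: s⁴·A²/(kg·m²)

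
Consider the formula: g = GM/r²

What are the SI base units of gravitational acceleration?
Units of each symbol in g = GM/r²:
  G (gravitational constant): m³/(kg·s²)
  M (mass): kg
  r (distance): m  → to the power 2 in the denominator, contributes 1/m²

Multiplying the contributions: [m³/(kg·s²)] · [kg] · [1/m²]
Adding exponents of each base unit: m: 1, s: -2
SI base units of gravitational acceleration: m/s²

Answer: m/s²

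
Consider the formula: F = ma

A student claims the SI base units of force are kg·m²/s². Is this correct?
Units of each symbol in F = ma:
  m (mass): kg
  a (acceleration): m/s²

Multiplying the contributions: [kg] · [m/s²]
Adding exponents of each base unit: kg: 1, m: 1, s: -2
SI base units of force: kg·m/s²

The claimed units kg·m²/s² (exponents kg: 1, m: 2, s: -2) do not match the derived units kg·m/s² (exponents kg: 1, m: 1, s: -2), so the claim is incorrect.

Answer: No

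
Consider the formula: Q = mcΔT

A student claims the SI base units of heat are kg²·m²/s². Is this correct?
Units of each symbol in Q = mcΔT:
  m (mass): kg
  c (specific heat capacity, in J/(kg·K)): m²/(s²·K)
  ΔT (temperature change): K

Multiplying the contributions: [kg] · [m²/(s²·K)] · [K]
Adding exponents of each base unit: kg: 1, m: 2, s: -2
SI base units of heat: kg·m²/s²

The claimed units kg²·m²/s² (exponents kg: 2, m: 2, s: -2) do not match the derived units kg·m²/s² (exponents kg: 1, m: 2, s: -2), so the claim is incorrect.

Answer: No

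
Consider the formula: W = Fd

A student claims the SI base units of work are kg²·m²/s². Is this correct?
Units of each symbol in W = Fd:
  F (force): kg·m/s²
  d (displacement): m

Multiplying the contributions: [kg·m/s²] · [m]
Adding exponents of each base unit: kg: 1, m: 2, s: -2
SI base units of work: kg·m²/s²

The claimed units kg²·m²/s² (exponents kg: 2, m: 2, s: -2) do not match the derived units kg·m²/s² (exponents kg: 1, m: 2, s: -2), so the claim is incorrect.

Answer: No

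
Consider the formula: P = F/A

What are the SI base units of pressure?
Units of each symbol in P = F/A:
  F (force): kg·m/s²
  A (area): m²  → in the denominator, contributes 1/m²

Multiplying the contributions: [kg·m/s²] · [1/m²]
Adding exponents of each base unit: kg: 1, m: -1, s: -2
SI base units of pressure: kg/(m·s²)

Answer: kg/(m·s²)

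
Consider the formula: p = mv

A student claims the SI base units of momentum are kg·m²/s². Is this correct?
Units of each symbol in p = mv:
  m (mass): kg
  v (velocity): m/s

Multiplying the contributions: [kg] · [m/s]
Adding exponents of each base unit: kg: 1, m: 1, s: -1
SI base units of momentum: kg·m/s

The claimed units kg·m²/s² (exponents kg: 1, m: 2, s: -2) do not match the derived units kg·m/s (exponents kg: 1, m: 1, s: -1), so the claim is incorrect.

Answer: No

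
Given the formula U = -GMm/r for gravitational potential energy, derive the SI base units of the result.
Units of each symbol in U = -GMm/r:
  G (gravitational constant): m³/(kg·s²)
  M (mass): kg
  m (mass): kg
  r (distance): m  → in the denominator, contributes 1/m
  The minus sign does not affect the units.

Multiplying the contributions: [m³/(kg·s²)] · [kg] · [kg] · [1/m]
Adding exponents of each base unit: kg: 1, m: 2, s: -2
SI base units of gravitational potential energy: kg·m²/s²

Answer: kg·m²/s²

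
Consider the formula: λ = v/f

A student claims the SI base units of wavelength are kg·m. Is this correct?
Units of each symbol in λ = v/f:
  v (wave speed): m/s
  f (frequency): 1/s  → in the denominator, contributes s

Multiplying the contributions: [m/s] · [s]
Adding exponents of each base unit: m: 1
SI base units of wavelength: m

The claimed units kg·m (exponents kg: 1, m: 1) do not match the derived units m (exponents m: 1), so the claim is incorrect.

Answer: No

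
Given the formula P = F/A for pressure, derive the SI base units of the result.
Units of each symbol in P = F/A:
  F (force): kg·m/s²
  A (area): m²  → in the denominator, contributes 1/m²

Multiplying the contributions: [kg·m/s²] · [1/m²]
Adding exponents of each base unit: kg: 1, m: -1, s: -2
SI base units of pressure: kg/(m·s²)

Answer: kg/(m·s²)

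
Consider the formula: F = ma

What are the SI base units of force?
Units of each symbol in F = ma:
  m (mass): kg
  a (acceleration): m/s²

Multiplying the contributions: [kg] · [m/s²]
Adding exponents of each base unit: kg: 1, m: 1, s: -2
SI base units of force: kg·m/s²

Answer: kg·m/s²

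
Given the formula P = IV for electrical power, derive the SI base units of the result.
Units of each symbol in P = IV:
  I (current): A
  V (voltage, in volts): kg·m²/(s³·A)

Multiplying the contributions: [A] · [kg·m²/(s³·A)]
Adding exponents of each base unit: kg: 1, m: 2, s: -3
SI base units of electrical power: kg·m²/s³

Answer: kg·m²/s³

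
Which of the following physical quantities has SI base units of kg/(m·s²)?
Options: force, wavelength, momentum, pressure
Checking the SI base units of each option:
  force (F = ma): kg·m/s²  ✗
  wavelength (λ = v/f): m  ✗
  momentum (p = mv): kg·m/s  ✗
  pressure (P = F/A): kg/(m·s²)  ✓ matches

Only pressure has units kg/(m·s²).

Answer: pressure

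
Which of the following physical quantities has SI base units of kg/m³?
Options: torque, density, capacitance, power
Checking the SI base units of each option:
  torque (τ = Fr): kg·m²/s²  ✗
  density (ρ = m/V): kg/m³  ✓ matches
  capacitance (C = Q/V): s⁴·A²/(kg·m²)  ✗
  power (P = W/t): kg·m²/s³  ✗

Only density has units kg/m³.

Answer: density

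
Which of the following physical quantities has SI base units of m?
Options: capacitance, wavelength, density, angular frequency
Checking the SI base units of each option:
  capacitance (C = Q/V): s⁴·A²/(kg·m²)  ✗
  wavelength (λ = v/f): m  ✓ matches
  density (ρ = m/V): kg/m³  ✗
  angular frequency (ω = 2πf): 1/s  ✗

Only wavelength has units m.

Answer: wavelength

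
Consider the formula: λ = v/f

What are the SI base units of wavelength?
Units of each symbol in λ = v/f:
  v (wave speed): m/s
  f (frequency): 1/s  → in the denominator, contributes s

Multiplying the contributions: [m/s] · [s]
Adding exponents of each base unit: m: 1
SI base units of wavelength: m

Answer: m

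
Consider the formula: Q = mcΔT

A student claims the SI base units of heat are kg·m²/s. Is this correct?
Units of each symbol in Q = mcΔT:
  m (mass): kg
  c (specific heat capacity, in J/(kg·K)): m²/(s²·K)
  ΔT (temperature change): K

Multiplying the contributions: [kg] · [m²/(s²·K)] · [K]
Adding exponents of each base unit: kg: 1, m: 2, s: -2
SI base units of heat: kg·m²/s²

The claimed units kg·m²/s (exponents kg: 1, m: 2, s: -1) do not match the derived units kg·m²/s² (exponents kg: 1, m: 2, s: -2), so the claim is incorrect.

Answer: No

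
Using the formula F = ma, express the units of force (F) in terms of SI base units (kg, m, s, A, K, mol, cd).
Units of each symbol in F = ma:
  m (mass): kg
  a (acceleration): m/s²

Multiplying the contributions: [kg] · [m/s²]
Adding exponents of each base unit: kg: 1, m: 1, s: -2
SI base units of force: kg·m/s²

Answer: kg·m/s²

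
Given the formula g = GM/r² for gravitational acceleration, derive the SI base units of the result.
Units of each symbol in g = GM/r²:
  G (gravitational constant): m³/(kg·s²)
  M (mass): kg
  r (distance): m  → to the power 2 in the denominator, contributes 1/m²

Multiplying the contributions: [m³/(kg·s²)] · [kg] · [1/m²]
Adding exponents of each base unit: m: 1, s: -2
SI base units of gravitational acceleration: m/s²

Answer: m/s²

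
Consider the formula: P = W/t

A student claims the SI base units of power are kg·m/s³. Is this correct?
Units of each symbol in P = W/t:
  W (work): kg·m²/s²
  t (time): s  → in the denominator, contributes 1/s

Multiplying the contributions: [kg·m²/s²] · [1/s]
Adding exponents of each base unit: kg: 1, m: 2, s: -3
SI base units of power: kg·m²/s³

The claimed units kg·m/s³ (exponents kg: 1, m: 1, s: -3) do not match the derived units kg·m²/s³ (exponents kg: 1, m: 2, s: -3), so the claim is incorrect.

Answer: No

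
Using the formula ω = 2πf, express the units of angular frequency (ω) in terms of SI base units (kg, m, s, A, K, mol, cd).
Units of each symbol in ω = 2πf:
  f (frequency): 1/s
  The factor 2π is dimensionless.

Multiplying the contributions: [1/s]
Adding exponents of each base unit: s: -1
SI base units of angular frequency: 1/s

Answer: 1/s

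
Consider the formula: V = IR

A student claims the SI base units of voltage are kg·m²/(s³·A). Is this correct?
Units of each symbol in V = IR:
  I (current): A
  R (resistance, in ohms): kg·m²/(s³·A²)

Multiplying the contributions: [A] · [kg·m²/(s³·A²)]
Adding exponents of each base unit: kg: 1, m: 2, s: -3, A: -1
SI base units of voltage: kg·m²/(s³·A)

The claimed units kg·m²/(s³·A) match the derived units, so the claim is correct.

Answer: Yes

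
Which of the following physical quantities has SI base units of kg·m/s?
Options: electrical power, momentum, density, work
Checking the SI base units of each option:
  electrical power (P = IV): kg·m²/s³  ✗
  momentum (p = mv): kg·m/s  ✓ matches
  density (ρ = m/V): kg/m³  ✗
  work (W = Fd): kg·m²/s²  ✗

Only momentum has units kg·m/s.

Answer: momentum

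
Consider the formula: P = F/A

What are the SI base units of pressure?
Units of each symbol in P = F/A:
  F (force): kg·m/s²
  A (area): m²  → in the denominator, contributes 1/m²

Multiplying the contributions: [kg·m/s²] · [1/m²]
Adding exponents of each base unit: kg: 1, m: -1, s: -2
SI base units of pressure: kg/(m·s²)

Answer: kg/(m·s²)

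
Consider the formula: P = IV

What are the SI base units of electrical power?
Units of each symbol in P = IV:
  I (current): A
  V (voltage, in volts): kg·m²/(s³·A)

Multiplying the contributions: [A] · [kg·m²/(s³·A)]
Adding exponents of each base unit: kg: 1, m: 2, s: -3
SI base units of electrical power: kg·m²/s³

Answer: kg·m²/s³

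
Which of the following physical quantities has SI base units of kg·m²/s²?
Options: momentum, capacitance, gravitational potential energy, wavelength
Checking the SI base units of each option:
  momentum (p = mv): kg·m/s  ✗
  capacitance (C = Q/V): s⁴·A²/(kg·m²)  ✗
  gravitational potential energy (U = -GMm/r): kg·m²/s²  ✓ matches
  wavelength (λ = v/f): m  ✗

Only gravitational potential energy has units kg·m²/s².

Answer: gravitational potential energy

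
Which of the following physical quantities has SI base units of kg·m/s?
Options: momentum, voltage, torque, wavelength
Checking the SI base units of each option:
  momentum (p = mv): kg·m/s  ✓ matches
  voltage (V = IR): kg·m²/(s³·A)  ✗
  torque (τ = Fr): kg·m²/s²  ✗
  wavelength (λ = v/f): m  ✗

Only momentum has units kg·m/s.

Answer: momentum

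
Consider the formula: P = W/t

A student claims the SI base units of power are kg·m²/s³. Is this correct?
Units of each symbol in P = W/t:
  W (work): kg·m²/s²
  t (time): s  → in the denominator, contributes 1/s

Multiplying the contributions: [kg·m²/s²] · [1/s]
Adding exponents of each base unit: kg: 1, m: 2, s: -3
SI base units of power: kg·m²/s³

The claimed units kg·m²/s³ match the derived units, so the claim is correct.

Answer: Yes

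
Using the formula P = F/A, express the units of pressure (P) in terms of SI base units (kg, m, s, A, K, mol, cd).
Units of each symbol in P = F/A:
  F (force): kg·m/s²
  A (area): m²  → in the denominator, contributes 1/m²

Multiplying the contributions: [kg·m/s²] · [1/m²]
Adding exponents of each base unit: kg: 1, m: -1, s: -2
SI base units of pressure: kg/(m·s²)

Answer: kg/(m·s²)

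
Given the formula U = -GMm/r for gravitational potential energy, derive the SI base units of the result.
Units of each symbol in U = -GMm/r:
  G (gravitational constant): m³/(kg·s²)
  M (mass): kg
  m (mass): kg
  r (distance): m  → in the denominator, contributes 1/m
  The minus sign does not affect the units.

Multiplying the contributions: [m³/(kg·s²)] · [kg] · [kg] · [1/m]
Adding exponents of each base unit: kg: 1, m: 2, s: -2
SI base units of gravitational potential energy: kg·m²/s²

Answer: kg·m²/s²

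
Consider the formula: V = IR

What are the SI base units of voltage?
Units of each symbol in V = IR:
  I (current): A
  R (resistance, in ohms): kg·m²/(s³·A²)

Multiplying the contributions: [A] · [kg·m²/(s³·A²)]
Adding exponents of each base unit: kg: 1, m: 2, s: -3, A: -1
SI base units of voltage: kg·m²/(s³·A)

Answer: kg·m²/(s³·A)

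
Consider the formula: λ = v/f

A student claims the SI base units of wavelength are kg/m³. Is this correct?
Units of each symbol in λ = v/f:
  v (wave speed): m/s
  f (frequency): 1/s  → in the denominator, contributes s

Multiplying the contributions: [m/s] · [s]
Adding exponents of each base unit: m: 1
SI base units of wavelength: m

The claimed units kg/m³ (exponents kg: 1, m: -3) do not match the derived units m (exponents m: 1), so the claim is incorrect.

Answer: No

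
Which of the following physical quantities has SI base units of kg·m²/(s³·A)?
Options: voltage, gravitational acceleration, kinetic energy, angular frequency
Checking the SI base units of each option:
  voltage (V = IR): kg·m²/(s³·A)  ✓ matches
  gravitational acceleration (g = GM/r²): m/s²  ✗
  kinetic energy (E = ½mv²): kg·m²/s²  ✗
  angular frequency (ω = 2πf): 1/s  ✗

Only voltage has units kg·m²/(s³·A).

Answer: voltage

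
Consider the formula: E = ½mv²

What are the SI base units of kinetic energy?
Units of each symbol in E = ½mv²:
  m (mass): kg
  v (speed): m/s  → to the power 2, contributes m²/s²
  The factor ½ is dimensionless.

Multiplying the contributions: [kg] · [m²/s²]
Adding exponents of each base unit: kg: 1, m: 2, s: -2
SI base units of kinetic energy: kg·m²/s²

Answer: kg·m²/s²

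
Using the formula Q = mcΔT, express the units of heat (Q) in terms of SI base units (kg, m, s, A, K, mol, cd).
Units of each symbol in Q = mcΔT:
  m (mass): kg
  c (specific heat capacity, in J/(kg·K)): m²/(s²·K)
  ΔT (temperature change): K

Multiplying the contributions: [kg] · [m²/(s²·K)] · [K]
Adding exponents of each base unit: kg: 1, m: 2, s: -2
SI base units of heat: kg·m²/s²

Answer: kg·m²/s²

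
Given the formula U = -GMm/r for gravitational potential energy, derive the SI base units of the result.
Units of each symbol in U = -GMm/r:
  G (gravitational constant): m³/(kg·s²)
  M (mass): kg
  m (mass): kg
  r (distance): m  → in the denominator, contributes 1/m
  The minus sign does not affect the units.

Multiplying the contributions: [m³/(kg·s²)] · [kg] · [kg] · [1/m]
Adding exponents of each base unit: kg: 1, m: 2, s: -2
SI base units of gravitational potential energy: kg·m²/s²

Answer: kg·m²/s²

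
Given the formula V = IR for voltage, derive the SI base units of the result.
Units of each symbol in V = IR:
  I (current): A
  R (resistance, in ohms): kg·m²/(s³·A²)

Multiplying the contributions: [A] · [kg·m²/(s³·A²)]
Adding exponents of each base unit: kg: 1, m: 2, s: -3, A: -1
SI base units of voltage: kg·m²/(s³·A)

Answer: kg·m²/(s³·A)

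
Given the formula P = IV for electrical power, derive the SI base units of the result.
Units of each symbol in P = IV:
  I (current): A
  V (voltage, in volts): kg·m²/(s³·A)

Multiplying the contributions: [A] · [kg·m²/(s³·A)]
Adding exponents of each base unit: kg: 1, m: 2, s: -3
SI base units of electrical power: kg·m²/s³

Answer: kg·m²/s³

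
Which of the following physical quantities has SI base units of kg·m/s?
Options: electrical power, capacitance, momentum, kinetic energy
Checking the SI base units of each option:
  electrical power (P = IV): kg·m²/s³  ✗
  capacitance (C = Q/V): s⁴·A²/(kg·m²)  ✗
  momentum (p = mv): kg·m/s  ✓ matches
  kinetic energy (E = ½mv²): kg·m²/s²  ✗

Only momentum has units kg·m/s.

Answer: momentum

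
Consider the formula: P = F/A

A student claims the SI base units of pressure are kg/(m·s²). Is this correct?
Units of each symbol in P = F/A:
  F (force): kg·m/s²
  A (area): m²  → in the denominator, contributes 1/m²

Multiplying the contributions: [kg·m/s²] · [1/m²]
Adding exponents of each base unit: kg: 1, m: -1, s: -2
SI base units of pressure: kg/(m·s²)

The claimed units kg/(m·s²) match the derived units, so the claim is correct.

Answer: Yes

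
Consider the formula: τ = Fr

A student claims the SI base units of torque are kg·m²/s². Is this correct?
Units of each symbol in τ = Fr:
  F (force): kg·m/s²
  r (lever arm): m

Multiplying the contributions: [kg·m/s²] · [m]
Adding exponents of each base unit: kg: 1, m: 2, s: -2
SI base units of torque: kg·m²/s²

The claimed units kg·m²/s² match the derived units, so the claim is correct.

Answer: Yes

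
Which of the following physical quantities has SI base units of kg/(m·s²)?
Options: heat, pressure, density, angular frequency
Checking the SI base units of each option:
  heat (Q = mcΔT): kg·m²/s²  ✗
  pressure (P = F/A): kg/(m·s²)  ✓ matches
  density (ρ = m/V): kg/m³  ✗
  angular frequency (ω = 2πf): 1/s  ✗

Only pressure has units kg/(m·s²).

Answer: pressure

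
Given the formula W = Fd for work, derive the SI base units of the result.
Units of each symbol in W = Fd:
  F (force): kg·m/s²
  d (displacement): m

Multiplying the contributions: [kg·m/s²] · [m]
Adding exponents of each base unit: kg: 1, m: 2, s: -2
SI base units of work: kg·m²/s²

Answer: kg·m²/s²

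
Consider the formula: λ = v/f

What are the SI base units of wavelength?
Units of each symbol in λ = v/f:
  v (wave speed): m/s
  f (frequency): 1/s  → in the denominator, contributes s

Multiplying the contributions: [m/s] · [s]
Adding exponents of each base unit: m: 1
SI base units of wavelength: m

Answer: m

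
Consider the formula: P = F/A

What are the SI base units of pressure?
Units of each symbol in P = F/A:
  F (force): kg·m/s²
  A (area): m²  → in the denominator, contributes 1/m²

Multiplying the contributions: [kg·m/s²] · [1/m²]
Adding exponents of each base unit: kg: 1, m: -1, s: -2
SI base units of pressure: kg/(m·s²)

Answer: kg/(m·s²)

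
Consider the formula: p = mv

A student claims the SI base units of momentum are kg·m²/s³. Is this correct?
Units of each symbol in p = mv:
  m (mass): kg
  v (velocity): m/s

Multiplying the contributions: [kg] · [m/s]
Adding exponents of each base unit: kg: 1, m: 1, s: -1
SI base units of momentum: kg·m/s

The claimed units kg·m²/s³ (exponents kg: 1, m: 2, s: -3) do not match the derived units kg·m/s (exponents kg: 1, m: 1, s: -1), so the claim is incorrect.

Answer: No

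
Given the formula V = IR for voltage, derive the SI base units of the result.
Units of each symbol in V = IR:
  I (current): A
  R (resistance, in ohms): kg·m²/(s³·A²)

Multiplying the contributions: [A] · [kg·m²/(s³·A²)]
Adding exponents of each base unit: kg: 1, m: 2, s: -3, A: -1
SI base units of voltage: kg·m²/(s³·A)

Answer: kg·m²/(s³·A)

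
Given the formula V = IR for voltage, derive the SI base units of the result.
Units of each symbol in V = IR:
  I (current): A
  R (resistance, in ohms): kg·m²/(s³·A²)

Multiplying the contributions: [A] · [kg·m²/(s³·A²)]
Adding exponents of each base unit: kg: 1, m: 2, s: -3, A: -1
SI base units of voltage: kg·m²/(s³·A)

Answer: kg·m²/(s³·A)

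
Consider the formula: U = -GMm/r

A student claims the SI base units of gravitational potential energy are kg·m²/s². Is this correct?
Units of each symbol in U = -GMm/r:
  G (gravitational constant): m³/(kg·s²)
  M (mass): kg
  m (mass): kg
  r (distance): m  → in the denominator, contributes 1/m
  The minus sign does not affect the units.

Multiplying the contributions: [m³/(kg·s²)] · [kg] · [kg] · [1/m]
Adding exponents of each base unit: kg: 1, m: 2, s: -2
SI base units of gravitational potential energy: kg·m²/s²

The claimed units kg·m²/s² match the derived units, so the claim is correct.

Answer: Yes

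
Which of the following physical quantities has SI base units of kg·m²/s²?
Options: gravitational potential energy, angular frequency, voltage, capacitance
Checking the SI base units of each option:
  gravitational potential energy (U = -GMm/r): kg·m²/s²  ✓ matches
  angular frequency (ω = 2πf): 1/s  ✗
  voltage (V = IR): kg·m²/(s³·A)  ✗
  capacitance (C = Q/V): s⁴·A²/(kg·m²)  ✗

Only gravitational potential energy has units kg·m²/s².

Answer: gravitational potential energy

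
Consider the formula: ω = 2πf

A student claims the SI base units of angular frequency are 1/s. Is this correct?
Units of each symbol in ω = 2πf:
  f (frequency): 1/s
  The factor 2π is dimensionless.

Multiplying the contributions: [1/s]
Adding exponents of each base unit: s: -1
SI base units of angular frequency: 1/s

The claimed units 1/s match the derived units, so the claim is correct.

Answer: Yes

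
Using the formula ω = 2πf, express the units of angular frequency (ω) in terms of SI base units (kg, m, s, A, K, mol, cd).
Units of each symbol in ω = 2πf:
  f (frequency): 1/s
  The factor 2π is dimensionless.

Multiplying the contributions: [1/s]
Adding exponents of each base unit: s: -1
SI base units of angular frequency: 1/s

Answer: 1/s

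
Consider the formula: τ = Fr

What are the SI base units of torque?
Units of each symbol in τ = Fr:
  F (force): kg·m/s²
  r (lever arm): m

Multiplying the contributions: [kg·m/s²] · [m]
Adding exponents of each base unit: kg: 1, m: 2, s: -2
SI base units of torque: kg·m²/s²

Answer: kg·m²/s²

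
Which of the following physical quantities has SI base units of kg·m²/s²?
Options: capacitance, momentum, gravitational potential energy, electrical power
Checking the SI base units of each option:
  capacitance (C = Q/V): s⁴·A²/(kg·m²)  ✗
  momentum (p = mv): kg·m/s  ✗
  gravitational potential energy (U = -GMm/r): kg·m²/s²  ✓ matches
  electrical power (P = IV): kg·m²/s³  ✗

Only gravitational potential energy has units kg·m²/s².

Answer: gravitational potential energy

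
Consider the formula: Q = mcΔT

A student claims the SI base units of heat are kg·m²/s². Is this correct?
Units of each symbol in Q = mcΔT:
  m (mass): kg
  c (specific heat capacity, in J/(kg·K)): m²/(s²·K)
  ΔT (temperature change): K

Multiplying the contributions: [kg] · [m²/(s²·K)] · [K]
Adding exponents of each base unit: kg: 1, m: 2, s: -2
SI base units of heat: kg·m²/s²

The claimed units kg·m²/s² match the derived units, so the claim is correct.

Answer: Yes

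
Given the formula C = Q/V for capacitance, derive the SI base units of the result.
Units of each symbol in C = Q/V:
  Q (charge, in coulombs): s·A
  V (voltage, in volts): kg·m²/(s³·A)  → in the denominator, contributes s³·A/(kg·m²)

Multiplying the contributions: [s·A] · [s³·A/(kg·m²)]
Adding exponents of each base unit: kg: -1, m: -2, s: 4, A: 2
SI base units of capacitance: s⁴·A²/(kg·m²)

Answer: s⁴·A²/(kg·m²)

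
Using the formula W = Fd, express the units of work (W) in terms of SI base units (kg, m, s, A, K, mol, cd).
Units of each symbol in W = Fd:
  F (force): kg·m/s²
  d (displacement): m

Multiplying the contributions: [kg·m/s²] · [m]
Adding exponents of each base unit: kg: 1, m: 2, s: -2
SI base units of work: kg·m²/s²

Answer: kg·m²/s²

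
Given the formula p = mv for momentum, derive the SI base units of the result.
Units of each symbol in p = mv:
  m (mass): kg
  v (velocity): m/s

Multiplying the contributions: [kg] · [m/s]
Adding exponents of each base unit: kg: 1, m: 1, s: -1
SI base units of momentum: kg·m/s

Answer: kg·m/s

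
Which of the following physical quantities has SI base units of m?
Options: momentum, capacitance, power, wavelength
Checking the SI base units of each option:
  momentum (p = mv): kg·m/s  ✗
  capacitance (C = Q/V): s⁴·A²/(kg·m²)  ✗
  power (P = W/t): kg·m²/s³  ✗
  wavelength (λ = v/f): m  ✓ matches

Only wavelength has units m.

Answer: wavelength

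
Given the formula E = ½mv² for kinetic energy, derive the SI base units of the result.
Units of each symbol in E = ½mv²:
  m (mass): kg
  v (speed): m/s  → to the power 2, contributes m²/s²
  The factor ½ is dimensionless.

Multiplying the contributions: [kg] · [m²/s²]
Adding exponents of each base unit: kg: 1, m: 2, s: -2
SI base units of kinetic energy: kg·m²/s²

Answer: kg·m²/s²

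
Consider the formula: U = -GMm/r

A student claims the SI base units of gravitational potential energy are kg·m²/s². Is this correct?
Units of each symbol in U = -GMm/r:
  G (gravitational constant): m³/(kg·s²)
  M (mass): kg
  m (mass): kg
  r (distance): m  → in the denominator, contributes 1/m
  The minus sign does not affect the units.

Multiplying the contributions: [m³/(kg·s²)] · [kg] · [kg] · [1/m]
Adding exponents of each base unit: kg: 1, m: 2, s: -2
SI base units of gravitational potential energy: kg·m²/s²

The claimed units kg·m²/s² match the derived units, so the claim is correct.

Answer: Yes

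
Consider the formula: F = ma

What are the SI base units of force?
Units of each symbol in F = ma:
  m (mass): kg
  a (acceleration): m/s²

Multiplying the contributions: [kg] · [m/s²]
Adding exponents of each base unit: kg: 1, m: 1, s: -2
SI base units of force: kg·m/s²

Answer: kg·m/s²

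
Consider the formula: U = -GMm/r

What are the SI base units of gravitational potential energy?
Units of each symbol in U = -GMm/r:
  G (gravitational constant): m³/(kg·s²)
  M (mass): kg
  m (mass): kg
  r (distance): m  → in the denominator, contributes 1/m
  The minus sign does not affect the units.

Multiplying the contributions: [m³/(kg·s²)] · [kg] · [kg] · [1/m]
Adding exponents of each base unit: kg: 1, m: 2, s: -2
SI base units of gravitational potential energy: kg·m²/s²

Answer: kg·m²/s²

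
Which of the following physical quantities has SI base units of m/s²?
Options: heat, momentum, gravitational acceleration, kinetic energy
Checking the SI base units of each option:
  heat (Q = mcΔT): kg·m²/s²  ✗
  momentum (p = mv): kg·m/s  ✗
  gravitational acceleration (g = GM/r²): m/s²  ✓ matches
  kinetic energy (E = ½mv²): kg·m²/s²  ✗

Only gravitational acceleration has units m/s².

Answer: gravitational acceleration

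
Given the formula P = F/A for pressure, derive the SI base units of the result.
Units of each symbol in P = F/A:
  F (force): kg·m/s²
  A (area): m²  → in the denominator, contributes 1/m²

Multiplying the contributions: [kg·m/s²] · [1/m²]
Adding exponents of each base unit: kg: 1, m: -1, s: -2
SI base units of pressure: kg/(m·s²)

Answer: kg/(m·s²)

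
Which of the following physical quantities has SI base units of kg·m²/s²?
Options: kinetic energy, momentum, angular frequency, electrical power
Checking the SI base units of each option:
  kinetic energy (E = ½mv²): kg·m²/s²  ✓ matches
  momentum (p = mv): kg·m/s  ✗
  angular frequency (ω = 2πf): 1/s  ✗
  electrical power (P = IV): kg·m²/s³  ✗

Only kinetic energy has units kg·m²/s².

Answer: kinetic energy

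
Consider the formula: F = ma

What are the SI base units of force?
Units of each symbol in F = ma:
  m (mass): kg
  a (acceleration): m/s²

Multiplying the contributions: [kg] · [m/s²]
Adding exponents of each base unit: kg: 1, m: 1, s: -2
SI base units of force: kg·m/s²

Answer: kg·m/s²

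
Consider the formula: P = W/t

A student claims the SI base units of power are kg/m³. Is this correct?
Units of each symbol in P = W/t:
  W (work): kg·m²/s²
  t (time): s  → in the denominator, contributes 1/s

Multiplying the contributions: [kg·m²/s²] · [1/s]
Adding exponents of each base unit: kg: 1, m: 2, s: -3
SI base units of power: kg·m²/s³

The claimed units kg/m³ (exponents kg: 1, m: -3) do not match the derived units kg·m²/s³ (exponents kg: 1, m: 2, s: -3), so the claim is incorrect.

Answer: No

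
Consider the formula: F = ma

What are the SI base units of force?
Units of each symbol in F = ma:
  m (mass): kg
  a (acceleration): m/s²

Multiplying the contributions: [kg] · [m/s²]
Adding exponents of each base unit: kg: 1, m: 1, s: -2
SI base units of force: kg·m/s²

Answer: kg·m/s²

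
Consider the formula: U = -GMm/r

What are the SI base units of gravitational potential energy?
Units of each symbol in U = -GMm/r:
  G (gravitational constant): m³/(kg·s²)
  M (mass): kg
  m (mass): kg
  r (distance): m  → in the denominator, contributes 1/m
  The minus sign does not affect the units.

Multiplying the contributions: [m³/(kg·s²)] · [kg] · [kg] · [1/m]
Adding exponents of each base unit: kg: 1, m: 2, s: -2
SI base units of gravitational potential energy: kg·m²/s²

Answer: kg·m²/s²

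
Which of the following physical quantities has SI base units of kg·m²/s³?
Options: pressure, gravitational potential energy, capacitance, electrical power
Checking the SI base units of each option:
  pressure (P = F/A): kg/(m·s²)  ✗
  gravitational potential energy (U = -GMm/r): kg·m²/s²  ✗
  capacitance (C = Q/V): s⁴·A²/(kg·m²)  ✗
  electrical power (P = IV): kg·m²/s³  ✓ matches

Only electrical power has units kg·m²/s³.

Answer: electrical power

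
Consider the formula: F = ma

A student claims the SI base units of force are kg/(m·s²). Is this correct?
Units of each symbol in F = ma:
  m (mass): kg
  a (acceleration): m/s²

Multiplying the contributions: [kg] · [m/s²]
Adding exponents of each base unit: kg: 1, m: 1, s: -2
SI base units of force: kg·m/s²

The claimed units kg/(m·s²) (exponents kg: 1, m: -1, s: -2) do not match the derived units kg·m/s² (exponents kg: 1, m: 1, s: -2), so the claim is incorrect.

Answer: No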